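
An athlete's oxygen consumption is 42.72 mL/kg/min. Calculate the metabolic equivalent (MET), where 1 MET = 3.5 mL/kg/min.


MET = VO2 / 3.5
= 42.72 / 3.5
= 12.21 METs

12.21 METs


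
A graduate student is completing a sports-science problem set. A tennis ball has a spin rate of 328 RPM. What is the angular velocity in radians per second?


Convert RPM to rad/s: multiply by 2*pi and divide by 60
omega = 328 * 2 * pi / 60
= 34.348 rad/s

34.348 rad/s


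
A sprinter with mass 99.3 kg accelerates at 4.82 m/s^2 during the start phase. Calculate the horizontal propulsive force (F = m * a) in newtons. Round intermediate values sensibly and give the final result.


F = m * a
= 99.3 * 4.82
= 478.63 N

478.63 N


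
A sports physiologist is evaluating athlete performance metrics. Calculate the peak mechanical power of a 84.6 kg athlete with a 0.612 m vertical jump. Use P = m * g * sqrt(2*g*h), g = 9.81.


First, sqrt(2gh) = sqrt(2 * 9.81 * 0.612)
= sqrt(12.00744) = 3.465175 m/s
Power = 84.6 * 9.81 * 3.465175 = 2875.84 W

2875.84 W


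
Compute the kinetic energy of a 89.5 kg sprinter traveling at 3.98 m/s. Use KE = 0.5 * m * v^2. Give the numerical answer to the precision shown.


Velocity squared = 15.8404
KE = 0.5 * 89.5 * 15.8404 = 708.86 J

708.86 J


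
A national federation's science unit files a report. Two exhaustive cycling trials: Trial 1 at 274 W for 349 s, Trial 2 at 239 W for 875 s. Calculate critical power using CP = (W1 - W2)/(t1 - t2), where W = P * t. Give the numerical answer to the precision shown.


W1 = 274 * 349 = 95626 J
W2 = 239 * 875 = 209125 J
CP = (95626 - 209125) / (349 - 875)
= -113499 / -526
= 215.78 W

215.78 W


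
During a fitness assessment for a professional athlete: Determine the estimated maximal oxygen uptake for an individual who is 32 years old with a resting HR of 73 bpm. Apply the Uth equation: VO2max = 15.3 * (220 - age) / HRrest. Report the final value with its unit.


HRmax = 220 - 32 = 188
VO2max = 15.3 * (188 / 73)
= 15.3 * 2.5753
= 39.4 mL/kg/min

39.4 mL/kg/min


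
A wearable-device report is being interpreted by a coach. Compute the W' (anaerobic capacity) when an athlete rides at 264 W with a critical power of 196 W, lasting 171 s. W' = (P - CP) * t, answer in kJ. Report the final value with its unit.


Above-CP power = 68 W
Duration = 171 s
W' = 68 * 171 = 11628 J
Convert: 11628 / 1000 = 11.628 kJ

11.628 kJ


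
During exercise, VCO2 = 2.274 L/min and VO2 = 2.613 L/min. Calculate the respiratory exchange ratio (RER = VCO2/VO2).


RER = VCO2 / VO2
= 2.274 / 2.613
= 0.8703

0.8703


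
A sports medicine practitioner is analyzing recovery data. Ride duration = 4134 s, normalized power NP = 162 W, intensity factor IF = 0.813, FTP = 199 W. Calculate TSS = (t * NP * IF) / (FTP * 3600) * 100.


Numerator = 4134 * 162 * 0.813 = 544472.604
Denominator = 199 * 3600 = 716400
TSS = 544472.604 / 716400 * 100
= 76.0

76.0 TSS


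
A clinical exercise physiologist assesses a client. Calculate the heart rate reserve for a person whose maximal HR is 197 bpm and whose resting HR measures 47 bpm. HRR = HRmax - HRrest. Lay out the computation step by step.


HRmax = 197 bpm
HRrest = 47 bpm
HRR = 197 - 47 = 150 bpm

150 bpm


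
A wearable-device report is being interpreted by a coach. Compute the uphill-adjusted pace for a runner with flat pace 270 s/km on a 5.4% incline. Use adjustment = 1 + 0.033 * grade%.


Adjustment factor = 1 + 0.033 * 5.4 = 1.1782
Grade-adjusted pace = 270 * 1.1782 = 318.11 s/km

318.11 s/km


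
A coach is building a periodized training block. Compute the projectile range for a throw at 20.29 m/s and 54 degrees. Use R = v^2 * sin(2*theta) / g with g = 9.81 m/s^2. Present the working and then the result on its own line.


Two times the angle = 108 degrees
sin(108) = 0.951057
R = 411.6841 * 0.951057 / 9.81 = 39.912 m

39.912 m


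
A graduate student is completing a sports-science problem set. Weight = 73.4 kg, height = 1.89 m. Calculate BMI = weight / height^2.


height^2 = 1.89^2 = 3.5721
BMI = 73.4 / 3.5721 = 20.55 kg/m^2

20.55 kg/m^2


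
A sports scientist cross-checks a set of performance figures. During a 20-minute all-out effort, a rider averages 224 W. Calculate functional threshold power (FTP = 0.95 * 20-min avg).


FTP = 0.95 * 224
= 212.8 W

212.8 W


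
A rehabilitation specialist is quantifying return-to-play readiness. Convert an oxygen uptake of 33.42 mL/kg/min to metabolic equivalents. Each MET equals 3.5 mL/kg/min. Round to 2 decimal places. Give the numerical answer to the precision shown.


One MET = 3.5 mL/kg/min
Number of METs = 33.42 / 3.5
= 9.55 METs

9.55 METs


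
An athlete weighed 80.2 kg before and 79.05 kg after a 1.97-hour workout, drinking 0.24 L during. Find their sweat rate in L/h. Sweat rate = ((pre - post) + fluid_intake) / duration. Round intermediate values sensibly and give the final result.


Body mass change = 1.15 kg
Total sweat loss = 1.15 + 0.24 = 1.39 L
Rate = 1.39 / 1.97 = 0.706 L/h

0.706 L/h


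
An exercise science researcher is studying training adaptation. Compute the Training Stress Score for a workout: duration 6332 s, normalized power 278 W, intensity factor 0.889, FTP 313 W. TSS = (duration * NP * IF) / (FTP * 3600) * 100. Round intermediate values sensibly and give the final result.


Product = 6332 * 278 * 0.889 = 1564903.144
Base = 313 * 3600 = 1126800
TSS = 1564903.144 / 1126800 * 100 = 138.88

138.88 TSS


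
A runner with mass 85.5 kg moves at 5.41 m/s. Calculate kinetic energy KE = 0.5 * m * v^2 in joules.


v^2 = 5.41^2 = 29.2681
KE = 0.5 * 85.5 * 29.2681
= 1251.21 J

1251.21 J


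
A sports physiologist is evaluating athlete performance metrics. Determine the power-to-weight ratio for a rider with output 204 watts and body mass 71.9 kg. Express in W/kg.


P/W = 204 / 71.9 = 2.837 W/kg

2.837 W/kg


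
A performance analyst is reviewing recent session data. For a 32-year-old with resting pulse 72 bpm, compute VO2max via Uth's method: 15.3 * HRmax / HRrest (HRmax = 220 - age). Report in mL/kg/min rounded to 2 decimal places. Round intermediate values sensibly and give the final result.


Step 1: HRmax = 220 - 32 = 188 bpm
Step 2: Ratio = 188 / 72 = 2.6111
Step 3: VO2max = 15.3 * 2.6111 = 39.95 mL/kg/min

39.95 mL/kg/min


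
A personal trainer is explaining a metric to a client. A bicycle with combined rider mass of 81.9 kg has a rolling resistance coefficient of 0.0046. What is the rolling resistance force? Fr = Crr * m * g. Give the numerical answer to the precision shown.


Fr = 0.0046 * 81.9 * 9.81
= 0.37674 * 9.81
= 3.696 N

3.696 N


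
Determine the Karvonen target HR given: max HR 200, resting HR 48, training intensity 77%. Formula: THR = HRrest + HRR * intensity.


HRR = HRmax - HRrest = 200 - 48 = 152
THR = 48 + 152 * 0.77
= 165.04 bpm

165.04 bpm


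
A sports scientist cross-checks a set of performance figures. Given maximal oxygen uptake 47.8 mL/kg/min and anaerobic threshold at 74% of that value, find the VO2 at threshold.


Percentage as decimal = 0.74
VO2 at AT = 47.8 * 0.74 = 35.37 mL/kg/min

35.37 mL/kg/min


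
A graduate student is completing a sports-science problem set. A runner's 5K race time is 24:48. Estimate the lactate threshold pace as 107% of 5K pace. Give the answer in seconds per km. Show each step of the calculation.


Total race time = 24*60 + 48 = 1488 seconds
5K pace = 1488 / 5 = 297.6 sec/km
LT pace = 297.6 * 1.07 = 318.43 sec/km

318.43 s/km


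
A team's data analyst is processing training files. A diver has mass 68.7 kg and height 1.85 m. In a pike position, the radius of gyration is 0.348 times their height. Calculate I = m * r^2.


r = 0.348 * 1.85 = 0.6438 m
I = m * r^2 = 68.7 * 0.414478 = 28.475 kg*m^2

28.475 kg*m^2


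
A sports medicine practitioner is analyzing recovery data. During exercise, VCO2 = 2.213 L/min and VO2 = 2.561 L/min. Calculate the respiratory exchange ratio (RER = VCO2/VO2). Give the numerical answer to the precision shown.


RER = VCO2 / VO2
= 2.213 / 2.561
= 0.8641

0.8641


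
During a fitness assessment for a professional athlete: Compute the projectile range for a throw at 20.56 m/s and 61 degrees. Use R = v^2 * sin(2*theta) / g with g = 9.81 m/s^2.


Two times the angle = 122 degrees
sin(122) = 0.848048
R = 422.7136 * 0.848048 / 9.81 = 36.542 m

36.542 m


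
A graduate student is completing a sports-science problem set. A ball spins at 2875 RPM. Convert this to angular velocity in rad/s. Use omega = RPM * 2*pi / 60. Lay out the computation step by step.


omega = 2875 * 2 * pi / 60
= 2875 * 6.28318531 / 60
= 18064.158 / 60
= 301.069 rad/s

301.069 rad/s


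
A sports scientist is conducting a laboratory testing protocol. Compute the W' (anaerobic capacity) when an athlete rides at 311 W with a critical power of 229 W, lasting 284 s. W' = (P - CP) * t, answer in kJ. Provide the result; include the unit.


Above-CP power = 82 W
Duration = 284 s
W' = 82 * 284 = 23288 J
Convert: 23288 / 1000 = 23.288 kJ

23.288 kJ


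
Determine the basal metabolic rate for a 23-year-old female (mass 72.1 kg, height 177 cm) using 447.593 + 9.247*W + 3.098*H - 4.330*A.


BMR = 447.593 + 9.247*72.1 + 3.098*177 - 4.330*23
= 1563.06 kcal/day

1563.06 kcal/day


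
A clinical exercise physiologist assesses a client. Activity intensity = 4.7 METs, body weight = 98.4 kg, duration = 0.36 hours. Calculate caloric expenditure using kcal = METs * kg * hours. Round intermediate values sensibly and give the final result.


kcal = 4.7 * 98.4 * 0.36
= 462.48 * 0.36
= 166.49 kcal

166.49 kcal


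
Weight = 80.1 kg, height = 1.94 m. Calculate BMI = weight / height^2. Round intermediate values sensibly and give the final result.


height^2 = 1.94^2 = 3.7636
BMI = 80.1 / 3.7636 = 21.28 kg/m^2

21.28 kg/m^2


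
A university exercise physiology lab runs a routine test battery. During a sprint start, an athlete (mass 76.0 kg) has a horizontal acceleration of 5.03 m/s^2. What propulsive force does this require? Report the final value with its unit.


Propulsive force = mass * acceleration
= 76.0 kg * 5.03 m/s^2
= 382.28 N

382.28 N


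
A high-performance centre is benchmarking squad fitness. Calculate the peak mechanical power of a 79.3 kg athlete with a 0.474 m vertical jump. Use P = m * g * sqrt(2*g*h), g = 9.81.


First, sqrt(2gh) = sqrt(2 * 9.81 * 0.474)
= sqrt(9.29988) = 3.04957 m/s
Power = 79.3 * 9.81 * 3.04957 = 2372.36 W

2372.36 W


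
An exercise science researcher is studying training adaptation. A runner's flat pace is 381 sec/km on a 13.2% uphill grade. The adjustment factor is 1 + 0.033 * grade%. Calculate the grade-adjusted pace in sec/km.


Factor = 1 + 0.033 * 13.2 = 1.4356
Adjusted pace = 381 * 1.4356
= 546.96 sec/km

546.96 s/km


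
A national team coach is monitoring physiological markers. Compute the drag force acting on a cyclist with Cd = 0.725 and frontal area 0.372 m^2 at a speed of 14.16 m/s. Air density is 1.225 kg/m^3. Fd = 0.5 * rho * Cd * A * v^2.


Step 1: v^2 = 200.5056
Step 2: Fd = 0.5 * 1.225 * 0.725 * 0.372 * 200.5056
= 33.122 N

33.122 N


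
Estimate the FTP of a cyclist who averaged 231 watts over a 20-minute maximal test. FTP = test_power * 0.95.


FTP = 231 * 0.95 = 219.45 W

219.45 W


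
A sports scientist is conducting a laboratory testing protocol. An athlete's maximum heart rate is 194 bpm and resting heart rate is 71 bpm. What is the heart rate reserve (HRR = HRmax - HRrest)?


HRR = HRmax - HRrest
= 194 - 71
= 123 bpm

123 bpm


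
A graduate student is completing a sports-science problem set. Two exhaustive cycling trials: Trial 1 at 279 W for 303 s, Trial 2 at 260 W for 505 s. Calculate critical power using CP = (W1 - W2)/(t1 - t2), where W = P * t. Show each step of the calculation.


W1 = 279 * 303 = 84537 J
W2 = 260 * 505 = 131300 J
CP = (84537 - 131300) / (303 - 505)
= -46763 / -202
= 231.5 W

231.5 W


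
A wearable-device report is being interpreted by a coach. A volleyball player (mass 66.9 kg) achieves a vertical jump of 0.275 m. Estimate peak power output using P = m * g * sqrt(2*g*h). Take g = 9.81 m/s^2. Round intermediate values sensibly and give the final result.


2 * g * h = 2 * 9.81 * 0.275 = 5.3955
sqrt(5.3955) = 2.322822 m/s
P = 66.9 * 9.81 * 2.322822 = 1524.44 W

1524.44 W


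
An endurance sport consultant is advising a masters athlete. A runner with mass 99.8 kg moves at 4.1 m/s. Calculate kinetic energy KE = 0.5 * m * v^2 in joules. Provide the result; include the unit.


v^2 = 4.1^2 = 16.81
KE = 0.5 * 99.8 * 16.81
= 838.82 J

838.82 J


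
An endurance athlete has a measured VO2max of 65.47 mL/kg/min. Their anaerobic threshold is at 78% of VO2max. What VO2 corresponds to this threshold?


Anaerobic threshold VO2 = VO2max * 78%
= 65.47 * 0.78
= 51.07 mL/kg/min

51.07 mL/kg/min


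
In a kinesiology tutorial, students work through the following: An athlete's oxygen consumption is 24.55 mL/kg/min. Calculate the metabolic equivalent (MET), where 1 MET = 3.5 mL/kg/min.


MET = VO2 / 3.5
= 24.55 / 3.5
= 7.01 METs

7.01 METs


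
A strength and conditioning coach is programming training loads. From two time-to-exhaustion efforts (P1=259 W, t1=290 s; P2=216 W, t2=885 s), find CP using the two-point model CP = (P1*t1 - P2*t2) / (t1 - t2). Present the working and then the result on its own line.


Work in trial 1 = 75110 J
Work in trial 2 = 191160 J
Delta work = -116050 J
Delta time = -595 s
CP = -116050 / -595 = 195.04 W

195.04 W


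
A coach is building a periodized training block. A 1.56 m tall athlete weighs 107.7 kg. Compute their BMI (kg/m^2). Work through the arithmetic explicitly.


height^2 = 2.4336 m^2
BMI = 107.7 / 2.4336 = 44.26 kg/m^2

44.26 kg/m^2


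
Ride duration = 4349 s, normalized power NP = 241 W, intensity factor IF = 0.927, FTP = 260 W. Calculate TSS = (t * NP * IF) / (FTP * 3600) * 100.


Numerator = 4349 * 241 * 0.927 = 971597.043
Denominator = 260 * 3600 = 936000
TSS = 971597.043 / 936000 * 100
= 103.8

103.8 TSS


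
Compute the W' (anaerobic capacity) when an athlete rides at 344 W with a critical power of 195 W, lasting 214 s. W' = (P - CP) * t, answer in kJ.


Above-CP power = 149 W
Duration = 214 s
W' = 149 * 214 = 31886 J
Convert: 31886 / 1000 = 31.886 kJ

31.886 kJ


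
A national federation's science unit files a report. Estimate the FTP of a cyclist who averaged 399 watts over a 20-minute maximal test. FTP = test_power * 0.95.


FTP = 399 * 0.95 = 379.05 W

379.05 W


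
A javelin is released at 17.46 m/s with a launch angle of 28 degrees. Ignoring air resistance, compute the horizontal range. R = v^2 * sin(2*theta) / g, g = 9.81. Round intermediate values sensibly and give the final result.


Launch speed squared = 304.8516
sin(2 * 28 deg) = 0.829038
Range = 304.8516 * 0.829038 / 9.81
= 25.763 m

25.763 m


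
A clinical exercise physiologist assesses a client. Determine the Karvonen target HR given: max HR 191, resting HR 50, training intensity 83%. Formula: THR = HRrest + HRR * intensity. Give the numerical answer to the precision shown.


HRR = HRmax - HRrest = 191 - 50 = 141
THR = 50 + 141 * 0.83
= 167.03 bpm

167.03 bpm


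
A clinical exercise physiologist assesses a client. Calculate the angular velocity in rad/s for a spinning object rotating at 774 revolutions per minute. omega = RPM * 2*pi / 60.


omega = RPM * 2*pi / 60
= 774 * 6.28318531 / 60
= 81.053 rad/s

81.053 rad/s


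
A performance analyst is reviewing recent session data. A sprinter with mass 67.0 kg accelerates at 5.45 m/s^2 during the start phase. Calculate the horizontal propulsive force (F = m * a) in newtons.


F = m * a
= 67.0 * 5.45
= 365.15 N

365.15 N


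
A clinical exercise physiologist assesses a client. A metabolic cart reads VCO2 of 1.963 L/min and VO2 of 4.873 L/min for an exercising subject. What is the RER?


RER = VCO2 / VO2 = 1.963 / 4.873 = 0.4028

0.4028


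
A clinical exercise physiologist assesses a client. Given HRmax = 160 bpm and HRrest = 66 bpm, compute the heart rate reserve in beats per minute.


Heart rate reserve = maximum HR minus resting HR
HRR = 160 - 66 = 94 bpm

94 bpm


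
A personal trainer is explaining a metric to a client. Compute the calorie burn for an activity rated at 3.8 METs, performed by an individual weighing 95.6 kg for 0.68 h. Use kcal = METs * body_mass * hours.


Product of METs and mass = 3.8 * 95.6 = 363.28
Total kcal = 363.28 * 0.68 = 247.03 kcal

247.03 kcal


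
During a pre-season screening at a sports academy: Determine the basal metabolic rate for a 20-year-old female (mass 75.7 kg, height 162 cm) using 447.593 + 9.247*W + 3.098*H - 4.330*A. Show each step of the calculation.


BMR = 447.593 + 9.247*75.7 + 3.098*162 - 4.330*20
= 1562.87 kcal/day

1562.87 kcal/day


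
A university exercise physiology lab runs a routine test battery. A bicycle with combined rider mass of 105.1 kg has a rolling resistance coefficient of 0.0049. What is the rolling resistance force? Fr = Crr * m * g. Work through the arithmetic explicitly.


Fr = 0.0049 * 105.1 * 9.81
= 0.51499 * 9.81
= 5.052 N

5.052 N


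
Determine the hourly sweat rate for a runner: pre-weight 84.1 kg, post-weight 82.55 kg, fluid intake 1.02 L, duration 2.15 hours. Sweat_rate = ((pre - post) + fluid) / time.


Mass lost = 84.1 - 82.55 = 1.55 kg
Add fluid consumed: 1.55 + 1.02 = 2.57 L total sweat
Sweat rate = 2.57 / 2.15 = 1.195 L/h

1.195 L/h


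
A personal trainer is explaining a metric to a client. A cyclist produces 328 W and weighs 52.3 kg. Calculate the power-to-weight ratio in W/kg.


P/W = power / mass
= 328 / 52.3
= 6.272 W/kg

6.272 W/kg


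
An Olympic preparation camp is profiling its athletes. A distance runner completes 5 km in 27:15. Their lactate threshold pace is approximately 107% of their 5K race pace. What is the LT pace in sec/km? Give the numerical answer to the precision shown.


Convert to seconds: 27 min 15 s = 1635 s
Pace per km = 1635 / 5 = 327.0 s/km
LT pace = 327.0 * 1.07 = 349.89 s/km

349.89 s/km


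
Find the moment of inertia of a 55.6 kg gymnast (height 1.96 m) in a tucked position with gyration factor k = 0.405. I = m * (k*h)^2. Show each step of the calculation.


Radius of gyration = 0.405 * 1.96 = 0.7938 m
I = 55.6 * 0.7938^2
= 55.6 * 0.630118
= 35.035 kg*m^2

35.035 kg*m^2


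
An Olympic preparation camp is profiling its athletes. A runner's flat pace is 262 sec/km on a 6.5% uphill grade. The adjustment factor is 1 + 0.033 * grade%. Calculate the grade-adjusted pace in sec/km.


Factor = 1 + 0.033 * 6.5 = 1.2145
Adjusted pace = 262 * 1.2145
= 318.2 sec/km

318.2 s/km


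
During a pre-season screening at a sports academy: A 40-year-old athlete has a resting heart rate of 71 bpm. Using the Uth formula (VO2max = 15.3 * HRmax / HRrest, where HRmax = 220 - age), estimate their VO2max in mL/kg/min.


HRmax = 220 - 40 = 180 bpm
Ratio = HRmax / HRrest = 180 / 71 = 2.5352
VO2max = 15.3 * 2.5352 = 38.79 mL/kg/min

38.79 mL/kg/min


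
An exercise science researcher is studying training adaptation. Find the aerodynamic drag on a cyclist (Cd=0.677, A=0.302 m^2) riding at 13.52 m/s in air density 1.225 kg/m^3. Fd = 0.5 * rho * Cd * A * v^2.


Fd = 0.5 * 1.225 * 0.677 * 0.302 * 13.52^2
= 0.5 * 1.225 * 0.677 * 0.302 * 182.7904
= 22.89 N

22.89 N


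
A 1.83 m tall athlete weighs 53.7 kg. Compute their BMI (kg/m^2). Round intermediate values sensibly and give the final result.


height^2 = 3.3489 m^2
BMI = 53.7 / 3.3489 = 16.04 kg/m^2

16.04 kg/m^2


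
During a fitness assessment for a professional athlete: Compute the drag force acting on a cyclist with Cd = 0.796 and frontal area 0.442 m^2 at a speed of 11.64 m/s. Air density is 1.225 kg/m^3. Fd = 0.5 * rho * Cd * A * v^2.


Step 1: v^2 = 135.4896
Step 2: Fd = 0.5 * 1.225 * 0.796 * 0.442 * 135.4896
= 29.198 N

29.198 N


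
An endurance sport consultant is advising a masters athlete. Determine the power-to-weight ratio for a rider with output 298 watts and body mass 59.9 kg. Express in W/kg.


P/W = 298 / 59.9 = 4.975 W/kg

4.975 W/kg


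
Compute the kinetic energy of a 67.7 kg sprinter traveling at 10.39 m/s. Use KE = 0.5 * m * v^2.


Velocity squared = 107.9521
KE = 0.5 * 67.7 * 107.9521 = 3654.18 J

3654.18 J


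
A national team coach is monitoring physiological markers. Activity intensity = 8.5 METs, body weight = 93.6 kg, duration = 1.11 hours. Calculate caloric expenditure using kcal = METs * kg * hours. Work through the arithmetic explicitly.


kcal = 8.5 * 93.6 * 1.11
= 795.6 * 1.11
= 883.12 kcal

883.12 kcal


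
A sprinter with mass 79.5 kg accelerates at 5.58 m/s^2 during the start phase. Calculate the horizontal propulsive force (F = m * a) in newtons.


F = m * a
= 79.5 * 5.58
= 443.61 N

443.61 N


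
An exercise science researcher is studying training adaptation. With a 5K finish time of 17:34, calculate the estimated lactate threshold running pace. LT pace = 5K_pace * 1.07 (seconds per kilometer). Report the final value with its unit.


Race duration = 1054 s for 5 km
Average pace = 1054 / 5 = 210.8 s/km
LT pace = 210.8 * 1.07
= 225.56 s/km

225.56 s/km


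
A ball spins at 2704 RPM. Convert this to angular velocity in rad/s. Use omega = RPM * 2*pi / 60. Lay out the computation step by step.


omega = 2704 * 2 * pi / 60
= 2704 * 6.28318531 / 60
= 16989.733 / 60
= 283.162 rad/s

283.162 rad/s


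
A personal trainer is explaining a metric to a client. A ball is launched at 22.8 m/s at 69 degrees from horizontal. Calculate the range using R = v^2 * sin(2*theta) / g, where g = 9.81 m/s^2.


sin(2 * 69) = sin(138) = 0.669131
v^2 = 22.8^2 = 519.84
R = 519.84 * 0.669131 / 9.81
= 35.458 m

35.458 m


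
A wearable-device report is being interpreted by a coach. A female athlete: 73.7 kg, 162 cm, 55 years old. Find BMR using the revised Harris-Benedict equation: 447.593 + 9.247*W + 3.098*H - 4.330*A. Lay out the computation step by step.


Intercept = 447.593
Weight contribution = 9.247 * 73.7 = 681.5039
Height contribution = 3.098 * 162 = 501.876
Age contribution = 4.33 * 55 = 238.15
BMR = 447.593 + 681.5039 + 501.876 - 238.15
= 1392.82 kcal/day

1392.82 kcal/day


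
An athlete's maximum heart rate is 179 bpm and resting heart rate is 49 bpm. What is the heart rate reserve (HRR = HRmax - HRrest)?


HRR = HRmax - HRrest
= 179 - 49
= 130 bpm

130 bpm


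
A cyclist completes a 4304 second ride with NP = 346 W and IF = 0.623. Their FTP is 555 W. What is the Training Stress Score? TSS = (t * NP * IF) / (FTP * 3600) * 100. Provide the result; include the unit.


t * NP * IF = 4304 * 346 * 0.623 = 927761.632
FTP * 3600 = 1998000
TSS = (927761.632 / 1998000) * 100 = 46.43

46.43 TSS


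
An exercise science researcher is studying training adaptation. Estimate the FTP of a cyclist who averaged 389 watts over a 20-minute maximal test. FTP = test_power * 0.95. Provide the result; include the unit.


FTP = 389 * 0.95 = 369.55 W

369.55 W


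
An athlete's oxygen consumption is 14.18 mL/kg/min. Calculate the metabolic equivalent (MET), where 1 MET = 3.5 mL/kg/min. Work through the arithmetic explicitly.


MET = VO2 / 3.5
= 14.18 / 3.5
= 4.05 METs

4.05 METs


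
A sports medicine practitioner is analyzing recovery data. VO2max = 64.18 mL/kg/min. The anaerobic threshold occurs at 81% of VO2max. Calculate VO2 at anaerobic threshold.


AT fraction = 81 / 100 = 0.81
AT VO2 = 64.18 * 0.81
= 51.99 mL/kg/min

51.99 mL/kg/min


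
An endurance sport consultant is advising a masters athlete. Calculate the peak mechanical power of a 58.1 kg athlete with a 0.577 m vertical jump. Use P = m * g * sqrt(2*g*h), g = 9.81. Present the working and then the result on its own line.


First, sqrt(2gh) = sqrt(2 * 9.81 * 0.577)
= sqrt(11.32074) = 3.364631 m/s
Power = 58.1 * 9.81 * 3.364631 = 1917.71 W

1917.71 W


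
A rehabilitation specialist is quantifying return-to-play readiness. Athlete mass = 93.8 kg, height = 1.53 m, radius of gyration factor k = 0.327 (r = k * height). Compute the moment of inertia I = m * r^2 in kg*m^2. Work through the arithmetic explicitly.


r = k * height = 0.327 * 1.53 = 0.50031 m
r^2 = 0.50031^2 = 0.25031
I = 93.8 * 0.25031 = 23.479 kg*m^2

23.479 kg*m^2


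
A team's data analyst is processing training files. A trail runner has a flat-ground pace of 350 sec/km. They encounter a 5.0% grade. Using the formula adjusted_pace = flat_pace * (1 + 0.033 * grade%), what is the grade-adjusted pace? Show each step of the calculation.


Grade factor = 1 + 0.033 * 5.0 = 1.165
Adjusted = 350 * 1.165 = 407.75 sec/km

407.75 s/km


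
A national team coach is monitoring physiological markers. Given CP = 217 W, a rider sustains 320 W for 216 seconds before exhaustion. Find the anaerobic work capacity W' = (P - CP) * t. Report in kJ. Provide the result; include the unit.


Excess power = 320 - 217 = 103 W
Work above CP = 103 * 216 = 22248 J
W' = 22.248 kJ

22.248 kJ


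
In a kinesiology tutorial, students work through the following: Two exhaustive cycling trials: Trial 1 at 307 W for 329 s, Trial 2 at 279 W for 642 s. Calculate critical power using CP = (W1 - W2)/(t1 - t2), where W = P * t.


W1 = 307 * 329 = 101003 J
W2 = 279 * 642 = 179118 J
CP = (101003 - 179118) / (329 - 642)
= -78115 / -313
= 249.57 W

249.57 W


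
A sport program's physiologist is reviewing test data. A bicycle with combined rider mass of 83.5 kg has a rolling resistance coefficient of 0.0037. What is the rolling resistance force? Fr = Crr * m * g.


Fr = 0.0037 * 83.5 * 9.81
= 0.30895 * 9.81
= 3.031 N

3.031 N


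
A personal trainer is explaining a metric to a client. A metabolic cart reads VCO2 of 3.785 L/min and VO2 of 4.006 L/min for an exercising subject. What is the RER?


RER = VCO2 / VO2 = 3.785 / 4.006 = 0.9448

0.9448


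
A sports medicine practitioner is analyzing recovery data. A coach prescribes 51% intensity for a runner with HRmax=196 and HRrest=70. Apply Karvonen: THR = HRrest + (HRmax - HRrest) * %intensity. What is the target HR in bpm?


Heart rate reserve = 196 - 70 = 126
Intensity fraction = 51 / 100 = 0.51
THR = 70 + 126 * 0.51 = 134.26 bpm

134.26 bpm


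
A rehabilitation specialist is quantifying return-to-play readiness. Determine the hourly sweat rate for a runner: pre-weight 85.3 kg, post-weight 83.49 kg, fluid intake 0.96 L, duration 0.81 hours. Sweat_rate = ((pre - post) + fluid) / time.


Mass lost = 85.3 - 83.49 = 1.81 kg
Add fluid consumed: 1.81 + 0.96 = 2.77 L total sweat
Sweat rate = 2.77 / 0.81 = 3.42 L/h

3.42 L/h


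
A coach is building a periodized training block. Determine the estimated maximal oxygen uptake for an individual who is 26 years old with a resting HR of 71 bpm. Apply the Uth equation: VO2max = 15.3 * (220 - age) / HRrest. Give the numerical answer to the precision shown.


HRmax = 220 - 26 = 194
VO2max = 15.3 * (194 / 71)
= 15.3 * 2.7324
= 41.81 mL/kg/min

41.81 mL/kg/min


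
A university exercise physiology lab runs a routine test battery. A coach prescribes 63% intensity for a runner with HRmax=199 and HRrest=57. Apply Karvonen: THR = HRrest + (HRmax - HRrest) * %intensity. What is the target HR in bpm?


Heart rate reserve = 199 - 57 = 142
Intensity fraction = 63 / 100 = 0.63
THR = 57 + 142 * 0.63 = 146.46 bpm

146.46 bpm


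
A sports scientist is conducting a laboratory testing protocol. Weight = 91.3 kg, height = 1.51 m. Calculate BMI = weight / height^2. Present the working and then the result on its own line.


height^2 = 1.51^2 = 2.2801
BMI = 91.3 / 2.2801 = 40.04 kg/m^2

40.04 kg/m^2


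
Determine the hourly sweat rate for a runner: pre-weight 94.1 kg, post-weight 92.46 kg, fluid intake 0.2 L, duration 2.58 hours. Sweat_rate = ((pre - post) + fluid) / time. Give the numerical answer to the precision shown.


Mass lost = 94.1 - 92.46 = 1.64 kg
Add fluid consumed: 1.64 + 0.2 = 1.84 L total sweat
Sweat rate = 1.84 / 2.58 = 0.713 L/h

0.713 L/h


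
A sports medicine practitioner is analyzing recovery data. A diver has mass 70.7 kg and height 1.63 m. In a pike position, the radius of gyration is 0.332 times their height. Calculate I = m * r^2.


r = 0.332 * 1.63 = 0.54116 m
I = m * r^2 = 70.7 * 0.292854 = 20.705 kg*m^2

20.705 kg*m^2


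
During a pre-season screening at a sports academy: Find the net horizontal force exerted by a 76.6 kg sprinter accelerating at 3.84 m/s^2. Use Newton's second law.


Newton's second law: F = m * a
F = 76.6 * 3.84 = 294.14 N

294.14 N


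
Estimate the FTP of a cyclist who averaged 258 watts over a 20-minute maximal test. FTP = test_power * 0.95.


FTP = 258 * 0.95 = 245.1 W

245.1 W


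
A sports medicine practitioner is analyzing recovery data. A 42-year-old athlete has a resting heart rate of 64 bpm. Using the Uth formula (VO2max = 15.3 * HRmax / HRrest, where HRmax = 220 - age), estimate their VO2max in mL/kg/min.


HRmax = 220 - 42 = 178 bpm
Ratio = HRmax / HRrest = 178 / 64 = 2.7813
VO2max = 15.3 * 2.7813 = 42.55 mL/kg/min

42.55 mL/kg/min


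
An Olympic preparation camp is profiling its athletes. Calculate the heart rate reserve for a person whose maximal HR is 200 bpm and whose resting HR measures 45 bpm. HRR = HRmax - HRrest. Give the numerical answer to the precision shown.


HRmax = 200 bpm
HRrest = 45 bpm
HRR = 200 - 45 = 155 bpm

155 bpm


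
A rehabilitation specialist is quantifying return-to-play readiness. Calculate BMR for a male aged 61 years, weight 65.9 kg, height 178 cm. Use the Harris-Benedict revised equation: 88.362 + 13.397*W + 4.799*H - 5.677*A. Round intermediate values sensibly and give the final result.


Substituting values:
W term = 13.397 * 65.9 = 882.8623
H term = 4.799 * 178 = 854.222
A term = 5.677 * 61 = 346.297
BMR = 1479.15 kcal/day

1479.15 kcal/day


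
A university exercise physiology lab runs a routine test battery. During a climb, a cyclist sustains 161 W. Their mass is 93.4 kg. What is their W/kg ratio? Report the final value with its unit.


Power-to-weight = 161 W / 93.4 kg
= 1.724 W/kg

1.724 W/kg


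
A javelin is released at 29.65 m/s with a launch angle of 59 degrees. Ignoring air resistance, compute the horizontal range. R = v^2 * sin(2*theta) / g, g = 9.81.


Launch speed squared = 879.1225
sin(2 * 59 deg) = 0.882948
Range = 879.1225 * 0.882948 / 9.81
= 79.125 m

79.125 m


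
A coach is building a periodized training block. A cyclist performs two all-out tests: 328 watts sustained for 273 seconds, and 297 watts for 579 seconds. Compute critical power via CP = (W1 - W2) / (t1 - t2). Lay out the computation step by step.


W1 = P1 * t1 = 328 * 273 = 89544 J
W2 = P2 * t2 = 297 * 579 = 171963 J
CP = (89544 - 171963) / (273 - 579)
= 269.34 W

269.34 W


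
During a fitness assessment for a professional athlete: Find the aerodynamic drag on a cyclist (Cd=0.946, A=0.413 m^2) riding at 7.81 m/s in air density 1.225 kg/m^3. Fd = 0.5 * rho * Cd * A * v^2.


Fd = 0.5 * 1.225 * 0.946 * 0.413 * 7.81^2
= 0.5 * 1.225 * 0.946 * 0.413 * 60.9961
= 14.597 N

14.597 N


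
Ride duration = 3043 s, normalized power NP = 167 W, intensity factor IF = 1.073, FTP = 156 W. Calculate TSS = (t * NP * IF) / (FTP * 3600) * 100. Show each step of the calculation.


Numerator = 3043 * 167 * 1.073 = 545278.213
Denominator = 156 * 3600 = 561600
TSS = 545278.213 / 561600 * 100
= 97.09

97.09 TSS


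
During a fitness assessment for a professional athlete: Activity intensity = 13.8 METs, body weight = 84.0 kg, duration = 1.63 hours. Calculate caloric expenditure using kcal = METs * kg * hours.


kcal = 13.8 * 84.0 * 1.63
= 1159.2 * 1.63
= 1889.5 kcal

1889.5 kcal


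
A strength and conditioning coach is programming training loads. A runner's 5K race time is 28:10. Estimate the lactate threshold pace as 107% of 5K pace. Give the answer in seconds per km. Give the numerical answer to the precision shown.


Total race time = 28*60 + 10 = 1690 seconds
5K pace = 1690 / 5 = 338.0 sec/km
LT pace = 338.0 * 1.07 = 361.66 sec/km

361.66 s/km


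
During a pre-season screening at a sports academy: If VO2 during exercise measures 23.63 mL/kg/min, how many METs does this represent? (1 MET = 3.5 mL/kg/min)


METs = VO2 / 3.5 = 23.63 / 3.5 = 6.75

6.75 METs


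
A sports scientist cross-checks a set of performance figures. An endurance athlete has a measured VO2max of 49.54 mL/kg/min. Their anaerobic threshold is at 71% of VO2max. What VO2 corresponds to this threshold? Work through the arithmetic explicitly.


Anaerobic threshold VO2 = VO2max * 71%
= 49.54 * 0.71
= 35.17 mL/kg/min

35.17 mL/kg/min


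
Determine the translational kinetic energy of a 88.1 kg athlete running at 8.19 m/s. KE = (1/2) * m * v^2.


KE = 0.5 * m * v^2
= 0.5 * 88.1 * 8.19^2
= 0.5 * 88.1 * 67.0761
= 2954.7 J

2954.7 J


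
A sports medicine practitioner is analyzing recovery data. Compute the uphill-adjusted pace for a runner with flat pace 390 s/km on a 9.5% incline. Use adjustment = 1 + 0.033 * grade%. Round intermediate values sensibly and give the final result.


Adjustment factor = 1 + 0.033 * 9.5 = 1.3135
Grade-adjusted pace = 390 * 1.3135 = 512.27 s/km

512.27 s/km


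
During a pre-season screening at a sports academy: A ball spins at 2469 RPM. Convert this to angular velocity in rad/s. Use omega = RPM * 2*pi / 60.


omega = 2469 * 2 * pi / 60
= 2469 * 6.28318531 / 60
= 15513.185 / 60
= 258.553 rad/s

258.553 rad/s


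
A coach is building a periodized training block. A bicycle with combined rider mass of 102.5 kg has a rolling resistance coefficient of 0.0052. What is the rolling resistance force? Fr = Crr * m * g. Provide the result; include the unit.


Fr = 0.0052 * 102.5 * 9.81
= 0.533 * 9.81
= 5.229 N

5.229 N


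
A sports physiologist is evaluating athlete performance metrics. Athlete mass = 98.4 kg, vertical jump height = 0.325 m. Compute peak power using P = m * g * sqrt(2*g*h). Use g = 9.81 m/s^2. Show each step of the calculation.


sqrt(2 * 9.81 * 0.325) = sqrt(6.3765) = 2.525173 m/s
P = 98.4 * 9.81 * 2.525173
= 2437.56 W

2437.56 W


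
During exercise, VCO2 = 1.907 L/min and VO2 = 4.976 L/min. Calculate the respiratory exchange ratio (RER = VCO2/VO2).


RER = VCO2 / VO2
= 1.907 / 4.976
= 0.3832

0.3832


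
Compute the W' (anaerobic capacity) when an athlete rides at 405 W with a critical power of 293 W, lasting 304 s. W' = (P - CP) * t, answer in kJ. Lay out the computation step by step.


Above-CP power = 112 W
Duration = 304 s
W' = 112 * 304 = 34048 J
Convert: 34048 / 1000 = 34.048 kJ

34.048 kJ


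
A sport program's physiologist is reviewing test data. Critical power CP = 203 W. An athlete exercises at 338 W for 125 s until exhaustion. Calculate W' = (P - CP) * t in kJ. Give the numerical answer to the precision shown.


P - CP = 338 - 203 = 135 W
W' = 135 * 125 = 16875 J
= 16875 / 1000 = 16.875 kJ

16.875 kJ


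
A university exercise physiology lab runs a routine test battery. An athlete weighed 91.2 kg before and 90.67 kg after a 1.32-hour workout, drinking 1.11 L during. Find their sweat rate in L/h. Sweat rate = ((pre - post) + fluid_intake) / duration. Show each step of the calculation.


Body mass change = 0.53 kg
Total sweat loss = 0.53 + 1.11 = 1.64 L
Rate = 1.64 / 1.32 = 1.242 L/h

1.242 L/h


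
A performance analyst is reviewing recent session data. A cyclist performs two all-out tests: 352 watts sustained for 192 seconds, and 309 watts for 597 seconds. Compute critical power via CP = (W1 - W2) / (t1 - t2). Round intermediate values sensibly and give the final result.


W1 = P1 * t1 = 352 * 192 = 67584 J
W2 = P2 * t2 = 309 * 597 = 184473 J
CP = (67584 - 184473) / (192 - 597)
= 288.61 W

288.61 W


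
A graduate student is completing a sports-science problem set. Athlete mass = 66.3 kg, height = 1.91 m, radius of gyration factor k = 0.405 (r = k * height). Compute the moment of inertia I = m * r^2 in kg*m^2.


r = k * height = 0.405 * 1.91 = 0.77355 m
r^2 = 0.77355^2 = 0.59838
I = 66.3 * 0.59838 = 39.673 kg*m^2

39.673 kg*m^2


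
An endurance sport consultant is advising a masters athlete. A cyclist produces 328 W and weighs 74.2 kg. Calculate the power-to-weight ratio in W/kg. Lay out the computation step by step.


P/W = power / mass
= 328 / 74.2
= 4.42 W/kg

4.42 W/kg


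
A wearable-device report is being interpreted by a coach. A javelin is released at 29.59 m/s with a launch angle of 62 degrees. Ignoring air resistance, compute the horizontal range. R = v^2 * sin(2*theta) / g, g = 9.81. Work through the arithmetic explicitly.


Launch speed squared = 875.5681
sin(2 * 62 deg) = 0.829038
Range = 875.5681 * 0.829038 / 9.81
= 73.994 m

73.994 m


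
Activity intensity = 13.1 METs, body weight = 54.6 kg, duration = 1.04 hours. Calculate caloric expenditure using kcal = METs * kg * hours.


kcal = 13.1 * 54.6 * 1.04
= 715.26 * 1.04
= 743.87 kcal

743.87 kcal


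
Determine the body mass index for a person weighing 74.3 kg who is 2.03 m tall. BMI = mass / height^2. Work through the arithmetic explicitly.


BMI = mass / height^2
= 74.3 / 2.03^2
= 74.3 / 4.1209
= 18.03 kg/m^2

18.03 kg/m^2


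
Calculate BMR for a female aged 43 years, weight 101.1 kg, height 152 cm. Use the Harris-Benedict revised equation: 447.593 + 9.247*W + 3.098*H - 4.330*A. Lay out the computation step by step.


Substituting values:
W term = 9.247 * 101.1 = 934.8717
H term = 3.098 * 152 = 470.896
A term = 4.330 * 43 = 186.19
BMR = 1667.17 kcal/day

1667.17 kcal/day


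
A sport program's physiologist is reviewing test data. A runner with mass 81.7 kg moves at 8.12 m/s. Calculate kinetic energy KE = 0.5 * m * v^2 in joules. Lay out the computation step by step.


v^2 = 8.12^2 = 65.9344
KE = 0.5 * 81.7 * 65.9344
= 2693.42 J

2693.42 J


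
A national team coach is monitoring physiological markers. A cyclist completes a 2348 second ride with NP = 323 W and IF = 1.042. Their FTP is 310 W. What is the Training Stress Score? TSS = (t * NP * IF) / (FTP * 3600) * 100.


t * NP * IF = 2348 * 323 * 1.042 = 790256.968
FTP * 3600 = 1116000
TSS = (790256.968 / 1116000) * 100 = 70.81

70.81 TSS


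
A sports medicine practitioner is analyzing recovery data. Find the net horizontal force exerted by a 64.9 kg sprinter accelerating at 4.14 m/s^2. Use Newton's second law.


Newton's second law: F = m * a
F = 64.9 * 4.14 = 268.69 N

268.69 N


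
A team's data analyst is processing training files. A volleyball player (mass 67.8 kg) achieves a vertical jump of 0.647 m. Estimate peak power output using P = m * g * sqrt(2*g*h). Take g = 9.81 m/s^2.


2 * g * h = 2 * 9.81 * 0.647 = 12.69414
sqrt(12.69414) = 3.562884 m/s
P = 67.8 * 9.81 * 3.562884 = 2369.74 W

2369.74 W


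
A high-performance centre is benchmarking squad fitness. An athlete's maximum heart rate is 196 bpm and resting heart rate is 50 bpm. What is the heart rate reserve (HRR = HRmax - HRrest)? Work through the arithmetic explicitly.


HRR = HRmax - HRrest
= 196 - 50
= 146 bpm

146 bpm


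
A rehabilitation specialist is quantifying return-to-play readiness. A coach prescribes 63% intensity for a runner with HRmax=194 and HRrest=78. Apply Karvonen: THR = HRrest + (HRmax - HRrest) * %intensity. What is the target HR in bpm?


Heart rate reserve = 194 - 78 = 116
Intensity fraction = 63 / 100 = 0.63
THR = 78 + 116 * 0.63 = 151.08 bpm

151.08 bpm


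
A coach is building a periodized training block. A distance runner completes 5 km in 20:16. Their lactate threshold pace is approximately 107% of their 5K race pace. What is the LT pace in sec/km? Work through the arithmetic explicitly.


Convert to seconds: 20 min 16 s = 1216 s
Pace per km = 1216 / 5 = 243.2 s/km
LT pace = 243.2 * 1.07 = 260.22 s/km

260.22 s/km
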